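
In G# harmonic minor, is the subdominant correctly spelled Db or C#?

Each scale degree takes a distinct letter name. Degree 4 of a scale on G must use the letter C.
C# and Db are enharmonically the same pitch, but only C# uses the letter C, so it is the correct spelling here.

C#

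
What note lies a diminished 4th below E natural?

A fourth below E lands on the letter B.
A diminished fourth spans 4 semitones, so E moves to pitch class 0. On the letter B that is B#.

B#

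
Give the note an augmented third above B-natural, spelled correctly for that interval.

A third above B lands on the letter D.
An augmented third spans 5 semitones, so B moves to pitch class 4. On the letter D that is D##.

D##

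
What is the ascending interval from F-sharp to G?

The letter names run F→G, a span of 1 letter step, so the interval is some kind of second.
F# to G is 1 semitone. A major second is 2, so 1 makes it minor.

minor second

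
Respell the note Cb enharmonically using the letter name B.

Cb is pitch class 11. The letter B alone is pitch class 11.
Pitch class 11 on B needs no accidental: B.

B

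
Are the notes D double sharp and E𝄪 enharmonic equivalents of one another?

D## is pitch class 4; E## is pitch class 6.
The pitch classes differ (4 vs. 6), so they are not enharmonic equivalents.

No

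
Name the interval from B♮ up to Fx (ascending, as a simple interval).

The letter names run B→F, a span of 4 letter steps, so the interval is some kind of fifth.
B to F## is 8 semitones. A perfect fifth is 7, so 8 makes it augmented.

augmented fifth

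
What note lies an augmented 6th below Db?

Fbb

A sixth below D lands on the letter F.
An augmented sixth spans 10 semitones, so Db moves to pitch class 3. On the letter F that is Fbb.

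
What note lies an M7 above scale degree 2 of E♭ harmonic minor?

E

Scale degree 2 of Eb harmonic minor is F.
A major seventh (11 semitones) above F lands on the letter E, giving E.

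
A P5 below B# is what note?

E#

A fifth below B lands on the letter E.
A perfect fifth spans 7 semitones, so B# moves to pitch class 5. On the letter E that is E#.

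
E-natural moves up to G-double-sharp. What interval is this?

Counting letters E–F–G gives a third.
E→G## = 5 semitones, 1 wider than the major third (4), so augmented.

augmented third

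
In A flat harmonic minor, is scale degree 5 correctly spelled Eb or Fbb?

Each scale degree takes a distinct letter name. Degree 5 of a scale on A must use the letter E.
Eb and Fbb are enharmonically the same pitch, but only Eb uses the letter E, so it is the correct spelling here.

Eb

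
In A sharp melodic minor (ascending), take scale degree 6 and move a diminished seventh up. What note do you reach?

Scale degree 6 of A# melodic minor (ascending) is F##.
A diminished seventh (9 semitones) above F## lands on the letter E, giving E.

E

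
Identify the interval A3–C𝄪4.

The letter names run A→C, a span of 2 letter steps, so the interval is some kind of third.
A to C## is 5 semitones. A major third is 4, so 5 makes it augmented.

augmented third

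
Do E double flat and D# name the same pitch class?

Two spellings are enharmonically equivalent only if they share a pitch class.
Here Ebb → 2, D# → 3; 2 ≠ 3, so they are not.

No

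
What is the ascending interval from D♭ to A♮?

augmented fifth

The letter names run D→A, a span of 4 letter steps, so the interval is some kind of fifth.
Db to A is 8 semitones. A perfect fifth is 7, so 8 makes it augmented.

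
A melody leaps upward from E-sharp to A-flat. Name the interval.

doubly diminished fourth

Counting letters E–F–G–A gives a fourth.
E#→Ab = 3 semitones, 2 narrower than the perfect fourth (5), so doubly diminished.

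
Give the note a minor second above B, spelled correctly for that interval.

C

A second above B lands on the letter C.
A minor second spans 1 semitone, so B moves to pitch class 0. On the letter C that is C.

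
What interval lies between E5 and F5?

The letter names run E→F, a span of 1 letter step, so the interval is some kind of second.
E to F is 1 semitone. A major second is 2, so 1 makes it minor.

minor second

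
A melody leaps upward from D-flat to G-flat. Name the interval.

perfect fourth

The letter names run D→G, a span of 3 letter steps, so the interval is some kind of fourth.
Db to Gb is 5 semitones. A perfect fourth is 5, so 5 makes it perfect.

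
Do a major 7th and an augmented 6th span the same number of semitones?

No

A major seventh spans 11 semitones; an augmented sixth spans 10.
The spans differ, so they are not enharmonic equivalents.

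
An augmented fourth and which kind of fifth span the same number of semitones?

diminished

An augmented fourth spans 6 semitones.
A fifth spanning 6 semitones is diminished (the perfect fifth is 7).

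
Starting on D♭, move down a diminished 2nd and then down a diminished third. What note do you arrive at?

A diminished second down from Db is C# (letter C, 0 semitones down).
A diminished third down from C# is A## (letter A, 2 semitones down).

A##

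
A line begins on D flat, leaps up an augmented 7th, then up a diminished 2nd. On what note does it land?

Db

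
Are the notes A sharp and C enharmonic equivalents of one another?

A# is pitch class 10; C is pitch class 0.
The pitch classes differ (10 vs. 0), so they are not enharmonic equivalents.

No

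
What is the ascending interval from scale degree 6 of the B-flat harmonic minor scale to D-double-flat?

diminished fifth

Scale degree 6 of Bb harmonic minor is Gb.
Gb up to Dbb: letters G→D make it a fifth; 6 semitones makes it diminished.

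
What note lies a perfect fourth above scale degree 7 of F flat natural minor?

Scale degree 7 of Fb natural minor is Ebb.
A perfect fourth (5 semitones) above Ebb lands on the letter A, giving Abb.

Abb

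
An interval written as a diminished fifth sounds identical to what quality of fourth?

A diminished fifth spans 6 semitones.
A fourth spanning 6 semitones is augmented (the perfect fourth is 5).

augmented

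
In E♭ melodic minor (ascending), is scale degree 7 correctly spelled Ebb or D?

D

Each scale degree takes a distinct letter name. Degree 7 of a scale on E must use the letter D.
D and Ebb are enharmonically the same pitch, but only D uses the letter D, so it is the correct spelling here.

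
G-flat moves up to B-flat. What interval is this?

major third

Counting letters G–A–B gives a third.
Gb→Bb = 4 semitones, exactly the major third.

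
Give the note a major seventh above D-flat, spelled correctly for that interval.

C

A seventh above D lands on the letter C.
A major seventh spans 11 semitones, so Db moves to pitch class 0. On the letter C that is C.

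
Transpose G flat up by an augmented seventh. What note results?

A seventh above G lands on the letter F.
An augmented seventh spans 12 semitones, so Gb moves to pitch class 6. On the letter F that is F#.

F#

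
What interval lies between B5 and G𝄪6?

augmented sixth

The letter names run B→G, a span of 5 letter steps, so the interval is some kind of sixth.
B to G## is 10 semitones. A major sixth is 9, so 10 makes it augmented.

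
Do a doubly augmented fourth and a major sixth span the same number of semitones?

No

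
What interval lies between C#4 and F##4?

augmented fourth

The letter names run C→F, a span of 3 letter steps, so the interval is some kind of fourth.
C# to F## is 6 semitones. A perfect fourth is 5, so 6 makes it augmented.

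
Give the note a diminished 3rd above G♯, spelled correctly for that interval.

A third above G lands on the letter B.
A diminished third spans 2 semitones, so G# moves to pitch class 10. On the letter B that is Bb.

Bb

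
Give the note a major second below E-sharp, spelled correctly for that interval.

D#

A second below E lands on the letter D.
A major second spans 2 semitones, so E# moves to pitch class 3. On the letter D that is D#.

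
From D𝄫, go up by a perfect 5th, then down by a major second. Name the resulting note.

Gbb

A perfect fifth up from Dbb is Abb (letter A, 7 semitones up).
A major second down from Abb is Gbb (letter G, 2 semitones down).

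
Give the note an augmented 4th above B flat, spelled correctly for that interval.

E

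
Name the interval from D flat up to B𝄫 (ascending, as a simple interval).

minor sixth

The letter names run D→B, a span of 5 letter steps, so the interval is some kind of sixth.
Db to Bbb is 8 semitones. A major sixth is 9, so 8 makes it minor.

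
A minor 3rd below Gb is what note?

Eb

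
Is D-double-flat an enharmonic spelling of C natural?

Yes

Dbb = pitch class 0 and C = pitch class 0 — the same pitch class, so they are enharmonic equivalents.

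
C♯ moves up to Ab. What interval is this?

Counting letters C–D–E–F–G–A gives a sixth.
C#→Ab = 7 semitones, 2 narrower than the major sixth (9), so diminished.

diminished sixth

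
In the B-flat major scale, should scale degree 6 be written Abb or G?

Each scale degree takes a distinct letter name. Degree 6 of a scale on B must use the letter G.
G and Abb are enharmonically the same pitch, but only G uses the letter G, so it is the correct spelling here.

G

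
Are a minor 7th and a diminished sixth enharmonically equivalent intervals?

No

A minor seventh spans 10 semitones; a diminished sixth spans 7.
The spans differ, so they are not enharmonic equivalents.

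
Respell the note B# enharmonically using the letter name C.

C

Plain C sits at the same pitch as B#, so on the letter C the same pitch needs a natural: C.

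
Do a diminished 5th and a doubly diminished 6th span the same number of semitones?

A diminished fifth spans 6 semitones; a doubly diminished sixth spans 6.
They are enharmonically equivalent.

Yes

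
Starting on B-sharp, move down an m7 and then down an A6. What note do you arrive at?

A minor seventh down from B# is C## (letter C, 10 semitones down).
An augmented sixth down from C## is E (letter E, 10 semitones down).

E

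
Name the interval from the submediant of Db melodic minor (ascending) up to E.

augmented fourth

The submediant of Db melodic minor (ascending) is Bb.
Bb up to E: letters B→E make it a fourth; 6 semitones makes it augmented.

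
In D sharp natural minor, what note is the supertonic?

The D# natural minor scale runs D# E# F# G# A# B C#.
Degree 2 is E#.

E#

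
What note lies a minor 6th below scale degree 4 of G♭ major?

Scale degree 4 of Gb major is Cb.
A minor sixth (8 semitones) below Cb lands on the letter E, giving Eb.

Eb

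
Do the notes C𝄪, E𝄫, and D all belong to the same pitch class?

Yes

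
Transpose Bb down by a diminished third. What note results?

G#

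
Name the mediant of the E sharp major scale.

G##

The E# major scale runs E# F## G## A# B# C## D##.
Degree 3 is G##.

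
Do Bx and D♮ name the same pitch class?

No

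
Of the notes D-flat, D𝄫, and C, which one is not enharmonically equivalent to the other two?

Db

In 12-tone equal temperament, enharmonic equivalents share a pitch class. Db is pitch class 1; Dbb is pitch class 0; C is pitch class 0.
Dbb and C share pitch class 0, while Db is pitch class 1.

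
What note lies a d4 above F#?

F up a perfect fourth is Bb, so the target letter is B.
From F#, a diminished fourth is 4 semitones up: Bb.

Bb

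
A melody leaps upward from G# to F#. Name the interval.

minor seventh

The letter names run G→F, a span of 6 letter steps, so the interval is some kind of seventh.
G# to F# is 10 semitones. A major seventh is 11, so 10 makes it minor.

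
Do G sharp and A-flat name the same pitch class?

G# = pitch class 8 and Ab = pitch class 8 — the same pitch class, so they are enharmonic equivalents.

Yes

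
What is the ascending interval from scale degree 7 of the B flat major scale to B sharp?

Scale degree 7 of Bb major is A.
A up to B#: letters A→B make it a second; 3 semitones makes it augmented.

augmented second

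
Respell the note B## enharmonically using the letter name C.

B## is pitch class 1. The letter C alone is pitch class 0.
To reach pitch class 1 from C requires an offset of +1 semitone, i.e. sharp: C#.

C#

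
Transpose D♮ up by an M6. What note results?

B

A sixth above D lands on the letter B.
A major sixth spans 9 semitones, so D moves to pitch class 11. On the letter B that is B.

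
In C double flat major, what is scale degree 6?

Abb

The Cbb major scale runs Cbb Dbb Ebb Fbb Gbb Abb Bbb.
Degree 6 is Abb.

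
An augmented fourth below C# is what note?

C down a perfect fourth is G, so the target letter is G.
From C#, an augmented fourth is 6 semitones down: G.

G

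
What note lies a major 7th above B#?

A##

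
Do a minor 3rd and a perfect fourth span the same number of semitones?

A minor third spans 3 semitones; a perfect fourth spans 5.
The spans differ, so they are not enharmonic equivalents.

No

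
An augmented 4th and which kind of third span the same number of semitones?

An augmented fourth spans 6 semitones.
A third spanning 6 semitones is doubly augmented (the major third is 4).

doubly augmented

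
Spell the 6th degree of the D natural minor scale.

The D natural minor scale runs D E F G A Bb C.
Degree 6 is Bb.

Bb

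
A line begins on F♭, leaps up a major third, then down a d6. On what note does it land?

C#

A major third up from Fb is Ab (letter A, 4 semitones up).
A diminished sixth down from Ab is C# (letter C, 7 semitones down).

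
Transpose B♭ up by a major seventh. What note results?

B up a major seventh is A#, so the target letter is A.
From Bb, a major seventh is 11 semitones up: A.

A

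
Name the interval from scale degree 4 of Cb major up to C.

augmented fifth

Scale degree 4 of Cb major is Fb.
Fb up to C: letters F→C make it a fifth; 8 semitones makes it augmented.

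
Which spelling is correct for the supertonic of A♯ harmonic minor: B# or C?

Each scale degree takes a distinct letter name. Degree 2 of a scale on A must use the letter B.
B# and C are enharmonically the same pitch, but only B# uses the letter B, so it is the correct spelling here.

B#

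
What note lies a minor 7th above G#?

F#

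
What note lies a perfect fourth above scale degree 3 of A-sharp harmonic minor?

F#

Scale degree 3 of A# harmonic minor is C#.
A perfect fourth (5 semitones) above C# lands on the letter F, giving F#.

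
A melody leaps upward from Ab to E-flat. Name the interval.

The letter names run A→E, a span of 4 letter steps, so the interval is some kind of fifth.
Ab to Eb is 7 semitones. A perfect fifth is 7, so 7 makes it perfect.

perfect fifth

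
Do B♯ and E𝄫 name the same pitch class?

No

Two spellings are enharmonically equivalent only if they share a pitch class.
Here B# → 0, Ebb → 2; 0 ≠ 2, so they are not.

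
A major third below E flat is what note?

A third below E lands on the letter C.
A major third spans 4 semitones, so Eb moves to pitch class 11. On the letter C that is Cb.

Cb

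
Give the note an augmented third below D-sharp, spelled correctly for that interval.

Bb

D down a major third is Bb, so the target letter is B.
From D#, an augmented third is 5 semitones down: Bb.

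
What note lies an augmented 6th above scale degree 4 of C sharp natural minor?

Scale degree 4 of C# natural minor is F#.
An augmented sixth (10 semitones) above F# lands on the letter D, giving D##.

D##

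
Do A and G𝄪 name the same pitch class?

Yes

A is pitch class 9; G## is pitch class 9.
All spellings map to pitch class 9, so they are enharmonically equivalent.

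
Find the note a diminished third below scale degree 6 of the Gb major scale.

C#

Scale degree 6 of Gb major is Eb.
A diminished third (2 semitones) below Eb lands on the letter C, giving C#.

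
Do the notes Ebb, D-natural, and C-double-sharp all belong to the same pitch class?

Ebb = pitch class 2 and D = pitch class 2 and C## = pitch class 2 — the same pitch class, so they are enharmonic equivalents.

Yes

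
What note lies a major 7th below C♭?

C down a major seventh is Db, so the target letter is D.
From Cb, a major seventh is 11 semitones down: Dbb.

Dbb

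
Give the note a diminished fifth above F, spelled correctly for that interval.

A fifth above F lands on the letter C.
A diminished fifth spans 6 semitones, so F moves to pitch class 11. On the letter C that is Cb.

Cb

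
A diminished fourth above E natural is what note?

E up a perfect fourth is A, so the target letter is A.
From E, a diminished fourth is 4 semitones up: Ab.

Ab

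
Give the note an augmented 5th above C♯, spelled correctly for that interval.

G##

C up a perfect fifth is G, so the target letter is G.
From C#, an augmented fifth is 8 semitones up: G##.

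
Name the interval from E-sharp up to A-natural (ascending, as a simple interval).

The letter names run E→A, a span of 3 letter steps, so the interval is some kind of fourth.
E# to A is 4 semitones. A perfect fourth is 5, so 4 makes it diminished.

diminished fourth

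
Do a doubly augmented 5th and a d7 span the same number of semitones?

A doubly augmented fifth spans 9 semitones; a diminished seventh spans 9.
They are enharmonically equivalent.

Yes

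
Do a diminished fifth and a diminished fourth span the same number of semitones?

A diminished fifth spans 6 semitones; a diminished fourth spans 4.
The spans differ, so they are not enharmonic equivalents.

No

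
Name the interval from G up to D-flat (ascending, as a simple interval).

diminished fifth

Counting letters G–A–B–C–D gives a fifth.
G→Db = 6 semitones, 1 narrower than the perfect fifth (7), so diminished.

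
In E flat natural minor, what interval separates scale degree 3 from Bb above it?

major third

Scale degree 3 of Eb natural minor is Gb.
Gb up to Bb: letters G→B make it a third; 4 semitones makes it major.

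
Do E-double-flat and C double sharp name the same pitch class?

Yes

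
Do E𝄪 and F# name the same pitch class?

Yes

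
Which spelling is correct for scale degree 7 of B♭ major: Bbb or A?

Each scale degree takes a distinct letter name. Degree 7 of a scale on B must use the letter A.
A and Bbb are enharmonically the same pitch, but only A uses the letter A, so it is the correct spelling here.

A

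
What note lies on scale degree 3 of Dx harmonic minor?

F##

Degree 3 takes the letter 2 steps above D, which is F.
In harmonic minor, degree 3 sits 3 semitones above the tonic. D## + 3 semitones is pitch class 7, spelled on F as F##.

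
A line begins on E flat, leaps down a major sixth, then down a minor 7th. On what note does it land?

Ab

A major sixth down from Eb is Gb (letter G, 9 semitones down).
A minor seventh down from Gb is Ab (letter A, 10 semitones down).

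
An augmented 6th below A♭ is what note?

Cbb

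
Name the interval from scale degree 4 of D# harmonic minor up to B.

minor third

Scale degree 4 of D# harmonic minor is G#.
G# up to B: letters G→B make it a third; 3 semitones makes it minor.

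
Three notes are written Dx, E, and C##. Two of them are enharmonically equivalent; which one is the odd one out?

C##

In 12-tone equal temperament, enharmonic equivalents share a pitch class. D## is pitch class 4; E is pitch class 4; C## is pitch class 2.
D## and E share pitch class 4, while C## is pitch class 2.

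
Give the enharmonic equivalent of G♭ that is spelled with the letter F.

Gb is pitch class 6. The letter F alone is pitch class 5.
To reach pitch class 6 from F requires an offset of +1 semitone, i.e. sharp: F#.

F#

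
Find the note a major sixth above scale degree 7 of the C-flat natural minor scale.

Gb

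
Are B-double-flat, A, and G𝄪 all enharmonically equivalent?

Bbb is pitch class 9; A is pitch class 9; G## is pitch class 9.
All spellings map to pitch class 9, so they are enharmonically equivalent.

Yes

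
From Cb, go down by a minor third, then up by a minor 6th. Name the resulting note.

Fb

A minor third down from Cb is Ab (letter A, 3 semitones down).
A minor sixth up from Ab is Fb (letter F, 8 semitones up).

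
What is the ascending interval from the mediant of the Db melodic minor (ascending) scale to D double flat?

The mediant of Db melodic minor (ascending) is Fb.
Fb up to Dbb: letters F→D make it a sixth; 8 semitones makes it minor.

minor sixth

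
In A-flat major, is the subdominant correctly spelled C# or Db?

Each scale degree takes a distinct letter name. Degree 4 of a scale on A must use the letter D.
Db and C# are enharmonically the same pitch, but only Db uses the letter D, so it is the correct spelling here.

Db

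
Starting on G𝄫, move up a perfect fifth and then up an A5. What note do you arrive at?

A perfect fifth up from Gbb is Dbb (letter D, 7 semitones up).
An augmented fifth up from Dbb is Ab (letter A, 8 semitones up).

Ab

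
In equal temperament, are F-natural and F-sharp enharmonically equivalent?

No

F is pitch class 5; F# is pitch class 6.
The pitch classes differ (5 vs. 6), so they are not enharmonic equivalents.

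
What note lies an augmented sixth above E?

C##

A sixth above E lands on the letter C.
An augmented sixth spans 10 semitones, so E moves to pitch class 2. On the letter C that is C##.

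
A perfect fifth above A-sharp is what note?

E#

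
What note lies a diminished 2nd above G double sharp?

G up a major second is A, so the target letter is A.
From G##, a diminished second is 0 semitones up: A.

A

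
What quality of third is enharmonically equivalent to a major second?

A major second spans 2 semitones.
A third spanning 2 semitones is diminished (the major third is 4).

diminished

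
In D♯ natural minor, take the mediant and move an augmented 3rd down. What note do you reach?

The mediant of D# natural minor is F#.
An augmented third (5 semitones) below F# lands on the letter D, giving Db.

Db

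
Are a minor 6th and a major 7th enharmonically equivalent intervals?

A minor sixth spans 8 semitones; a major seventh spans 11.
The spans differ, so they are not enharmonic equivalents.

No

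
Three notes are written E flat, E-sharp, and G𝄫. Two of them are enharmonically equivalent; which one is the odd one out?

Eb

In 12-tone equal temperament, enharmonic equivalents share a pitch class. Eb is pitch class 3; E# is pitch class 5; Gbb is pitch class 5.
E# and Gbb share pitch class 5, while Eb is pitch class 3.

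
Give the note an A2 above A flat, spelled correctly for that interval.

A second above A lands on the letter B.
An augmented second spans 3 semitones, so Ab moves to pitch class 11. On the letter B that is B.

B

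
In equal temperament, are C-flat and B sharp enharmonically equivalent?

No

Cb is pitch class 11; B# is pitch class 0.
The pitch classes differ (11 vs. 0), so they are not enharmonic equivalents.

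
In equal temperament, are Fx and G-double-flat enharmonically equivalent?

No

F## is pitch class 7; Gbb is pitch class 5.
The pitch classes differ (7 vs. 5), so they are not enharmonic equivalents.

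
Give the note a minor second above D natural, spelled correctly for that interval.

D up a major second is E, so the target letter is E.
From D, a minor second is 1 semitone up: Eb.

Eb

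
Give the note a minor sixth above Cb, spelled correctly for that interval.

C up a major sixth is A, so the target letter is A.
From Cb, a minor sixth is 8 semitones up: Abb.

Abb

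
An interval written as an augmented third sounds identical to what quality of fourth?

An augmented third spans 5 semitones.
A fourth spanning 5 semitones is perfect (the perfect fourth is 5).

perfect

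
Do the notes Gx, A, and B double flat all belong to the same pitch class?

Yes

G## is pitch class 9; A is pitch class 9; Bbb is pitch class 9.
All spellings map to pitch class 9, so they are enharmonically equivalent.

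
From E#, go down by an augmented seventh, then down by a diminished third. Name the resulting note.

An augmented seventh down from E# is F (letter F, 12 semitones down).
A diminished third down from F is D# (letter D, 2 semitones down).

D#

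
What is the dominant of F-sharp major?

C#

The F# major scale runs F# G# A# B C# D# E#.
Degree 5 is C#.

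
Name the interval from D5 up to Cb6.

Counting letters D–E–F–G–A–B–C gives a seventh.
D→Cb = 9 semitones, 2 narrower than the major seventh (11), so diminished.

diminished seventh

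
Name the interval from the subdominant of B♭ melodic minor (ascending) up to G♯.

augmented third

The subdominant of Bb melodic minor (ascending) is Eb.
Eb up to G#: letters E→G make it a third; 5 semitones makes it augmented.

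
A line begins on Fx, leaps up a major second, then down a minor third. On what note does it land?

A major second up from F## is G## (letter G, 2 semitones up).
A minor third down from G## is E## (letter E, 3 semitones down).

E##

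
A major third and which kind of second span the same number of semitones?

doubly augmented

A major third spans 4 semitones.
A second spanning 4 semitones is doubly augmented (the major second is 2).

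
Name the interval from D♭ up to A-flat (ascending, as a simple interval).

Counting letters D–E–F–G–A gives a fifth.
Db→Ab = 7 semitones, exactly the perfect fifth.

perfect fifth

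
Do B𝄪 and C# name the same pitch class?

B## = pitch class 1 and C# = pitch class 1 — the same pitch class, so they are enharmonic equivalents.

Yes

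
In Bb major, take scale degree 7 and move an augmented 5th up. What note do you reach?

Scale degree 7 of Bb major is A.
An augmented fifth (8 semitones) above A lands on the letter E, giving E#.

E#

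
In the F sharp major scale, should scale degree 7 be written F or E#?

Each scale degree takes a distinct letter name. Degree 7 of a scale on F must use the letter E.
E# and F are enharmonically the same pitch, but only E# uses the letter E, so it is the correct spelling here.

E#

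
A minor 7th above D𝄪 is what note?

C##

A seventh above D lands on the letter C.
A minor seventh spans 10 semitones, so D## moves to pitch class 2. On the letter C that is C##.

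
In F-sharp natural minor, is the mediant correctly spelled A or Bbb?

Each scale degree takes a distinct letter name. Degree 3 of a scale on F must use the letter A.
A and Bbb are enharmonically the same pitch, but only A uses the letter A, so it is the correct spelling here.

A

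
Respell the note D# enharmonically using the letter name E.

Eb

Plain E sits 1 semitone above D#, so on the letter E the same pitch needs a flat: Eb.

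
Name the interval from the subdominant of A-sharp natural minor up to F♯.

The subdominant of A# natural minor is D#.
D# up to F#: letters D→F make it a third; 3 semitones makes it minor.

minor third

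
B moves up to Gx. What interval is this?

augmented sixth

The letter names run B→G, a span of 5 letter steps, so the interval is some kind of sixth.
B to G## is 10 semitones. A major sixth is 9, so 10 makes it augmented.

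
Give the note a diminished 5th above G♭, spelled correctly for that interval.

A fifth above G lands on the letter D.
A diminished fifth spans 6 semitones, so Gb moves to pitch class 0. On the letter D that is Dbb.

Dbb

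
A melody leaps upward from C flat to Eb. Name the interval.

major third

Counting letters C–D–E gives a third.
Cb→Eb = 4 semitones, exactly the major third.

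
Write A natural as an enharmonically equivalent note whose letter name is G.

G##

Plain G sits 2 semitones below A, so on the letter G the same pitch needs a double sharp: G##.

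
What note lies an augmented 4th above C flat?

F

A fourth above C lands on the letter F.
An augmented fourth spans 6 semitones, so Cb moves to pitch class 5. On the letter F that is F.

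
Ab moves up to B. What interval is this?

augmented second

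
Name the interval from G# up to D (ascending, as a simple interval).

diminished fifth

Counting letters G–A–B–C–D gives a fifth.
G#→D = 6 semitones, 1 narrower than the perfect fifth (7), so diminished.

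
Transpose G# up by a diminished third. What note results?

G up a major third is B, so the target letter is B.
From G#, a diminished third is 2 semitones up: Bb.

Bb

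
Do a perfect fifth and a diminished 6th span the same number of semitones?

A perfect fifth spans 7 semitones; a diminished sixth spans 7.
They are enharmonically equivalent.

Yes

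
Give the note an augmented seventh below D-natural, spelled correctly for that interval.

A seventh below D lands on the letter E.
An augmented seventh spans 12 semitones, so D moves to pitch class 2. On the letter E that is Ebb.

Ebb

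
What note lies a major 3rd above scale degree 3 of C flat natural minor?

Gb

Scale degree 3 of Cb natural minor is Ebb.
A major third (4 semitones) above Ebb lands on the letter G, giving Gb.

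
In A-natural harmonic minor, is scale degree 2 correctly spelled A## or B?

B

Each scale degree takes a distinct letter name. Degree 2 of a scale on A must use the letter B.
B and A## are enharmonically the same pitch, but only B uses the letter B, so it is the correct spelling here.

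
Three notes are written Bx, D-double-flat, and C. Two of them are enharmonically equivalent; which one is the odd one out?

In 12-tone equal temperament, enharmonic equivalents share a pitch class. B## is pitch class 1; Dbb is pitch class 0; C is pitch class 0.
Dbb and C share pitch class 0, while B## is pitch class 1.

B##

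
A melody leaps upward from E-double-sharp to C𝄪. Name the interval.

minor sixth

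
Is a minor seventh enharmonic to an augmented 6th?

A minor seventh spans 10 semitones; an augmented sixth spans 10.
They are enharmonically equivalent.

Yes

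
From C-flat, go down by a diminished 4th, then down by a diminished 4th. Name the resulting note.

D#

A diminished fourth down from Cb is G (letter G, 4 semitones down).
A diminished fourth down from G is D# (letter D, 4 semitones down).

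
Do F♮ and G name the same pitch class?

No

F is pitch class 5; G is pitch class 7.
The pitch classes differ (5 vs. 7), so they are not enharmonic equivalents.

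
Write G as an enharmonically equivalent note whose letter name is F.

F##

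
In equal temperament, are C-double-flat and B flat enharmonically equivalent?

Yes

Cbb = pitch class 10 and Bb = pitch class 10 — the same pitch class, so they are enharmonic equivalents.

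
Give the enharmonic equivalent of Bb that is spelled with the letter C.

Bb is pitch class 10. The letter C alone is pitch class 0.
To reach pitch class 10 from C requires an offset of -2 semitones, i.e. double flat: Cbb.

Cbb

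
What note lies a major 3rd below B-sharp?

G#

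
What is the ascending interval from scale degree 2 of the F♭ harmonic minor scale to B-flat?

Scale degree 2 of Fb harmonic minor is Gb.
Gb up to Bb: letters G→B make it a third; 4 semitones makes it major.

major third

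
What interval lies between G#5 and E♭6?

Counting letters G–A–B–C–D–E gives a sixth.
G#→Eb = 7 semitones, 2 narrower than the major sixth (9), so diminished.

diminished sixth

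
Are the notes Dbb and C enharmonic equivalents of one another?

Yes

Dbb = pitch class 0 and C = pitch class 0 — the same pitch class, so they are enharmonic equivalents.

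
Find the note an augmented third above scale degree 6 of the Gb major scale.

Scale degree 6 of Gb major is Eb.
An augmented third (5 semitones) above Eb lands on the letter G, giving G#.

G#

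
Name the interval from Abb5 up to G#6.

The letter names run A→G, a span of 6 letter steps, so the interval is some kind of seventh.
Abb to G# is 13 semitones. A major seventh is 11, so 13 makes it doubly augmented.

doubly augmented seventh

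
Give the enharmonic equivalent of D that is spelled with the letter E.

Ebb

D is pitch class 2. The letter E alone is pitch class 4.
To reach pitch class 2 from E requires an offset of -2 semitones, i.e. double flat: Ebb.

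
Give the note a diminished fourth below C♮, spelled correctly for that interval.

G#

A fourth below C lands on the letter G.
A diminished fourth spans 4 semitones, so C moves to pitch class 8. On the letter G that is G#.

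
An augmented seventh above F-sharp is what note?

E##

F up a major seventh is E, so the target letter is E.
From F#, an augmented seventh is 12 semitones up: E##.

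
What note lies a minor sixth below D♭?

A sixth below D lands on the letter F.
A minor sixth spans 8 semitones, so Db moves to pitch class 5. On the letter F that is F.

F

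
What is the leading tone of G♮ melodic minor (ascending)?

F#

Degree 7 takes the letter 6 steps above G, which is F.
In melodic minor (ascending), degree 7 sits 11 semitones above the tonic. G + 11 semitones is pitch class 6, spelled on F as F#.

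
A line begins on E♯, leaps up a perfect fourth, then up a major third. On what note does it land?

A perfect fourth up from E# is A# (letter A, 5 semitones up).
A major third up from A# is C## (letter C, 4 semitones up).

C##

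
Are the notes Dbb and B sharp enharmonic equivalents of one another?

Yes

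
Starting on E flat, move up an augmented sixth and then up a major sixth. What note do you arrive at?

An augmented sixth up from Eb is C# (letter C, 10 semitones up).
A major sixth up from C# is A# (letter A, 9 semitones up).

A#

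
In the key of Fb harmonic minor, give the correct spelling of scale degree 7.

Degree 7 takes the letter 6 steps above F, which is E.
In harmonic minor, degree 7 sits 11 semitones above the tonic. Fb + 11 semitones is pitch class 3, spelled on E as Eb.

Eb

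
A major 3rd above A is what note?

C#

A up a major third is C#, so the target letter is C.
From A, a major third is 4 semitones up: C#.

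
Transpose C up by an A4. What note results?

A fourth above C lands on the letter F.
An augmented fourth spans 6 semitones, so C moves to pitch class 6. On the letter F that is F#.

F#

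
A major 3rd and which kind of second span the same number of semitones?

A major third spans 4 semitones.
A second spanning 4 semitones is doubly augmented (the major second is 2).

doubly augmented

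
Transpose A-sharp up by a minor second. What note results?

A second above A lands on the letter B.
A minor second spans 1 semitone, so A# moves to pitch class 11. On the letter B that is B.

B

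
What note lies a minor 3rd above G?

Bb

A third above G lands on the letter B.
A minor third spans 3 semitones, so G moves to pitch class 10. On the letter B that is Bb.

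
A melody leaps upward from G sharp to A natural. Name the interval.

minor second

The letter names run G→A, a span of 1 letter step, so the interval is some kind of second.
G# to A is 1 semitone. A major second is 2, so 1 makes it minor.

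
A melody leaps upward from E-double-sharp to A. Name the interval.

Counting letters E–F–G–A gives a fourth.
E##→A = 3 semitones, 2 narrower than the perfect fourth (5), so doubly diminished.

doubly diminished fourth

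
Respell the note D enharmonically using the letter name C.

C##

D is pitch class 2. The letter C alone is pitch class 0.
To reach pitch class 2 from C requires an offset of +2 semitones, i.e. double sharp: C##.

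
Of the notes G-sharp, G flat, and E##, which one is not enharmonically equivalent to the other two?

G#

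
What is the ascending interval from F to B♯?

doubly augmented fourth

Counting letters F–G–A–B gives a fourth.
F→B# = 7 semitones, 2 wider than the perfect fourth (5), so doubly augmented.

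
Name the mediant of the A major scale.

The A major scale runs A B C# D E F# G#.
Degree 3 is C#.

C#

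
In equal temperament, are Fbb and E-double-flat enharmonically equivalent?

No

Two spellings are enharmonically equivalent only if they share a pitch class.
Here Fbb → 3, Ebb → 2; 2 ≠ 3, so they are not.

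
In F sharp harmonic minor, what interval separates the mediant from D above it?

perfect fourth

The mediant of F# harmonic minor is A.
A up to D: letters A→D make it a fourth; 5 semitones makes it perfect.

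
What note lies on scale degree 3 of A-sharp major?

C##

Degree 3 takes the letter 2 steps above A, which is C.
In major, degree 3 sits 4 semitones above the tonic. A# + 4 semitones is pitch class 2, spelled on C as C##.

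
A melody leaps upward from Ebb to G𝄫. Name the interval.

Counting letters E–F–G gives a third.
Ebb→Gbb = 3 semitones, 1 narrower than the major third (4), so minor.

minor third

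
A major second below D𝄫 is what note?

Cbb

A second below D lands on the letter C.
A major second spans 2 semitones, so Dbb moves to pitch class 10. On the letter C that is Cbb.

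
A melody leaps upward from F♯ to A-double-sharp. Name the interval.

augmented third

The letter names run F→A, a span of 2 letter steps, so the interval is some kind of third.
F# to A## is 5 semitones. A major third is 4, so 5 makes it augmented.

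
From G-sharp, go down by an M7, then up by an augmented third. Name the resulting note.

C##

A major seventh down from G# is A (letter A, 11 semitones down).
An augmented third up from A is C## (letter C, 5 semitones up).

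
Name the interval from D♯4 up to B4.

Counting letters D–E–F–G–A–B gives a sixth.
D#→B = 8 semitones, 1 narrower than the major sixth (9), so minor.

minor sixth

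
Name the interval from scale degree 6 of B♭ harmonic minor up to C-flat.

perfect fourth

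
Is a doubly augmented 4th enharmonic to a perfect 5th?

A doubly augmented fourth spans 7 semitones; a perfect fifth spans 7.
They are enharmonically equivalent.

Yes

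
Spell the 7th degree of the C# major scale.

The C# major scale runs C# D# E# F# G# A# B#.
Degree 7 is B#.

B#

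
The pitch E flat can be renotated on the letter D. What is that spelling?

Eb is pitch class 3. The letter D alone is pitch class 2.
To reach pitch class 3 from D requires an offset of +1 semitone, i.e. sharp: D#.

D#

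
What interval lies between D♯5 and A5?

The letter names run D→A, a span of 4 letter steps, so the interval is some kind of fifth.
D# to A is 6 semitones. A perfect fifth is 7, so 6 makes it diminished.

diminished fifth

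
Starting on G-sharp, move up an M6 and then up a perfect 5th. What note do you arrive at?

A major sixth up from G# is E# (letter E, 9 semitones up).
A perfect fifth up from E# is B# (letter B, 7 semitones up).

B#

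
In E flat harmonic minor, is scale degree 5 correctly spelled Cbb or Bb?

Bb

Each scale degree takes a distinct letter name. Degree 5 of a scale on E must use the letter B.
Bb and Cbb are enharmonically the same pitch, but only Bb uses the letter B, so it is the correct spelling here.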